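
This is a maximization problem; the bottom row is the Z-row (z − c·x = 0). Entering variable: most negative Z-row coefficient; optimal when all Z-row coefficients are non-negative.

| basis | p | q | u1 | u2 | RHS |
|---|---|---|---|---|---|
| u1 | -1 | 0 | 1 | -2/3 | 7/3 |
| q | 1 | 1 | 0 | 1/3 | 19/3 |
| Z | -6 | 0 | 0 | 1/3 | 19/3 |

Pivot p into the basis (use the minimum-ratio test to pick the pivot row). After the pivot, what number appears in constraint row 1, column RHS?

26/3

Ratio test on column p — row 1: entry -1 ≤ 0; row 2: (19/3)/1 = 19/3. Minimum is 19/3 at row 2 (q leaves); pivot element 1.
Divide row 2 by 1; eliminate column p from the other rows.
Row 1 update in column RHS: 7/3 − (-1)·(19/3) = 26/3.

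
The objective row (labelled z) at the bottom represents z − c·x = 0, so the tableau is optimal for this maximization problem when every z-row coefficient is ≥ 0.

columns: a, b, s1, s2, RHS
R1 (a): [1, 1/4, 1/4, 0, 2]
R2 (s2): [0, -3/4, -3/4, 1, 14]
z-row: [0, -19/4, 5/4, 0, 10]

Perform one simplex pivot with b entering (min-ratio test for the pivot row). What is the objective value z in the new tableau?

Ratio test on column b — row 1: 2/(1/4) = 8; row 2: entry -3/4 ≤ 0. Minimum is 8 at row 1 (a leaves); pivot element 1/4.
Pivot on row 1; the z-row RHS becomes 10 − (-19/4)·8 = 48.

48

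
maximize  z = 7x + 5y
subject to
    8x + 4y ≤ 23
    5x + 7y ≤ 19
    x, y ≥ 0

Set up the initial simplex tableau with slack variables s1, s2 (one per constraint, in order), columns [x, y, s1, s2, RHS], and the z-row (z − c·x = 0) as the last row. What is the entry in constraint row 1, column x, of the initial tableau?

Constraint 1 has coefficient 8 on x.

8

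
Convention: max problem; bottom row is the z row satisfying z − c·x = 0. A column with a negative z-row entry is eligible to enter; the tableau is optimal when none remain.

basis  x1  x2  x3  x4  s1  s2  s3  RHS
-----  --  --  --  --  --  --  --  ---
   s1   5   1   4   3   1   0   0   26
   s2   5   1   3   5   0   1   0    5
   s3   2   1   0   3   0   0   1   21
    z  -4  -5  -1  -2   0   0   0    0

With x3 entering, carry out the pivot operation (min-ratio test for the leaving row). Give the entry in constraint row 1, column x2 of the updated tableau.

-1/3

Ratio test on column x3 — row 1: 26/4 = 13/2; row 2: 5/3 = 5/3; row 3: entry 0 ≤ 0. Minimum is 5/3 at row 2 (s2 leaves); pivot element 3.
Divide row 2 by 3; eliminate column x3 from the other rows.
Row 1 update in column x2: 1 − 4·(1/3) = -1/3.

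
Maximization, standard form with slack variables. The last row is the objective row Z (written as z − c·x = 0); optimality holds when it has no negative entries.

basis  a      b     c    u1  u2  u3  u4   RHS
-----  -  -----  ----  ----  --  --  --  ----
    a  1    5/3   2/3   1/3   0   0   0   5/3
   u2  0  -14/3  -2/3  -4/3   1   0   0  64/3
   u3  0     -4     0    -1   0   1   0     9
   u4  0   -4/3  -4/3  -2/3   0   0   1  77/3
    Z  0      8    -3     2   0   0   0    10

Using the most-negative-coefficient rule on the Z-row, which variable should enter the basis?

c

Negative Z-row entries: c: -3.
The most negative is -3 in column c, so c enters.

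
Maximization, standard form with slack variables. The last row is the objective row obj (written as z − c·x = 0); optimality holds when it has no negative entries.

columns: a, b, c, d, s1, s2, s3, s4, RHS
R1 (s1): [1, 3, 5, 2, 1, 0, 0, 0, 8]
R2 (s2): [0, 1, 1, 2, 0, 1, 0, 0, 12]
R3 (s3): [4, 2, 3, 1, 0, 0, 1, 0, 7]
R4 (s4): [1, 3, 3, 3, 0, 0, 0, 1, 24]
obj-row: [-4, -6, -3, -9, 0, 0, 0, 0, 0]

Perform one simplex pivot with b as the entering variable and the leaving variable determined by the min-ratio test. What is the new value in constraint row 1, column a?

Ratio test on column b — row 1: 8/3 = 8/3; row 2: 12/1 = 12; row 3: 7/2 = 7/2; row 4: 24/3 = 8. Minimum is 8/3 at row 1 (s1 leaves); pivot element 3.
Divide row 1 by 3; eliminate column b from the other rows.
In the new row 1, the a entry is the old entry divided by the pivot: 1/3 = 1/3.

1/3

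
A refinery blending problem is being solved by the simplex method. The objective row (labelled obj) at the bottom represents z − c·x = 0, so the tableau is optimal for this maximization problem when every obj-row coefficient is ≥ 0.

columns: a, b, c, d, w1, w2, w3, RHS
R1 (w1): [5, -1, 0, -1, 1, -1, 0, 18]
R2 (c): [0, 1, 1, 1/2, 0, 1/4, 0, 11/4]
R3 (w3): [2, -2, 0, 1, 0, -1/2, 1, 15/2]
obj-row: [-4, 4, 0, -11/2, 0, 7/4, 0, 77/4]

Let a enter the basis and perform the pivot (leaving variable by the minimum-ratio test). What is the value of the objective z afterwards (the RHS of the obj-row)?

Ratio test on column a — row 1: 18/5 = 18/5; row 2: entry 0 ≤ 0; row 3: (15/2)/2 = 15/4. Minimum is 18/5 at row 1 (w1 leaves); pivot element 5.
Pivot on row 1; the obj-row RHS becomes 77/4 − (-4)·(18/5) = 673/20.

673/20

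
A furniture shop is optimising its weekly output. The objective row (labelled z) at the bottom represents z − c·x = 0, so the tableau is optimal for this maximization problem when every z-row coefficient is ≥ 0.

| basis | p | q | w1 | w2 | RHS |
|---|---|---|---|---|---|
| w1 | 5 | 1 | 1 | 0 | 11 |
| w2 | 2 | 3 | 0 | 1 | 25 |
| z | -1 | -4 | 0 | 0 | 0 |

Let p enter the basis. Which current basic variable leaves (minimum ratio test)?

Column p entries and ratios — w1: 11/5 = 11/5; w2: 25/2 = 25/2.
Smallest ratio is 11/5 in the row of w1, so w1 leaves.

w1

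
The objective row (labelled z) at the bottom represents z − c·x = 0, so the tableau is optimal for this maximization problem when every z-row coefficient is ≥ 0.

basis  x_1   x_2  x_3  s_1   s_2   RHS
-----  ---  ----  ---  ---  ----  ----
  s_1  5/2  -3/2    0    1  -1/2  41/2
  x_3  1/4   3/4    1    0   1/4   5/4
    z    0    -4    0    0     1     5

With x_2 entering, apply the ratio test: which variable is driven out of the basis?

x_3

Column x_2 entries and ratios — s_1: -3/2 ≤ 0, skip; x_3: (5/4)/(3/4) = 5/3.
Smallest ratio is 5/3 in the row of x_3, so x_3 leaves.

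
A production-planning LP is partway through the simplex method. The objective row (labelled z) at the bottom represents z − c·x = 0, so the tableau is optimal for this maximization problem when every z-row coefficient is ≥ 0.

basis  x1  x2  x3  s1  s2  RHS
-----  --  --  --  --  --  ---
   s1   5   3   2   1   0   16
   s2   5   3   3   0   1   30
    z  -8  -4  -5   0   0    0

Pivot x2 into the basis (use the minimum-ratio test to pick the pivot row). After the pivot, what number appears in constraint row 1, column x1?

Ratio test on column x2 — row 1: 16/3 = 16/3; row 2: 30/3 = 10. Minimum is 16/3 at row 1 (s1 leaves); pivot element 3.
Divide row 1 by 3; eliminate column x2 from the other rows.
In the new row 1, the x1 entry is the old entry divided by the pivot: 5/3 = 5/3.

5/3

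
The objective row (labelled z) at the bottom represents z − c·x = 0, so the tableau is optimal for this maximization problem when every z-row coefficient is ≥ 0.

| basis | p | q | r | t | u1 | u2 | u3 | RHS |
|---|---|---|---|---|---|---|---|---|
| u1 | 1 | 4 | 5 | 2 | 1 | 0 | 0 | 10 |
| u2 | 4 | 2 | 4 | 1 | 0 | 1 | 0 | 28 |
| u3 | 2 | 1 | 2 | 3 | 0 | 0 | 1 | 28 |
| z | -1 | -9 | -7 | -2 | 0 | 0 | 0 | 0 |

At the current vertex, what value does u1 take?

u1 is basic (row 1); its value is the RHS of that row, 10.

10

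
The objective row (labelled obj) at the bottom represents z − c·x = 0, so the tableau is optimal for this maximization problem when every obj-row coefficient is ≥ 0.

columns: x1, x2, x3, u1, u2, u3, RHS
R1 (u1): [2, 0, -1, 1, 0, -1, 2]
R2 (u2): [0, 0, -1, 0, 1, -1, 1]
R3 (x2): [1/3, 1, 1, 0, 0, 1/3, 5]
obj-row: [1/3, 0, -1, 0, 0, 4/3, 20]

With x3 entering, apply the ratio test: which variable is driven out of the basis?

Column x3 entries and ratios — u1: -1 ≤ 0, skip; u2: -1 ≤ 0, skip; x2: 5/1 = 5.
Smallest ratio is 5 in the row of x2, so x2 leaves.

x2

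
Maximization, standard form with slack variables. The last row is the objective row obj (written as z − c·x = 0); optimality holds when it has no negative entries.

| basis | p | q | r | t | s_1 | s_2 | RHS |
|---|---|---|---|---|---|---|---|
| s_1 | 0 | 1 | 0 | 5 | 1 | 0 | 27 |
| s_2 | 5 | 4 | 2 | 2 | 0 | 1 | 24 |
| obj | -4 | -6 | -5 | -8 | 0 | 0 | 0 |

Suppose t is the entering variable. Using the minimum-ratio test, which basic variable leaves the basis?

s_1

Column t entries and ratios — s_1: 27/5 = 27/5; s_2: 24/2 = 12.
Smallest ratio is 27/5 in the row of s_1, so s_1 leaves.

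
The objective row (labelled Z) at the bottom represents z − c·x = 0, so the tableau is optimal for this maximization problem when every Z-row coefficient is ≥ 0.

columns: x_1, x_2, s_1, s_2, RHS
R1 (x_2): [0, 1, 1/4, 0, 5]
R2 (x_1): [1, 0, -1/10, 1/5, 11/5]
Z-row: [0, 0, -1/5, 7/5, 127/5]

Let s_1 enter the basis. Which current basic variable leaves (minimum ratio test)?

Column s_1 entries and ratios — x_2: 5/(1/4) = 20; x_1: -1/10 ≤ 0, skip.
Smallest ratio is 20 in the row of x_2, so x_2 leaves.

x_2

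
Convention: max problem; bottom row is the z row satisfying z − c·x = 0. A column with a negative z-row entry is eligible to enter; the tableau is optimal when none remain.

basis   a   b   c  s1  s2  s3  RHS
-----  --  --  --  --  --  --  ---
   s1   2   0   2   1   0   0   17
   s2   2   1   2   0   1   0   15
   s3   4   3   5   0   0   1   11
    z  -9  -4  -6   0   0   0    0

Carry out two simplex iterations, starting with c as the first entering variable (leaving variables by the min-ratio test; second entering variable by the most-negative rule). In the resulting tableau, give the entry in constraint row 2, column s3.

Ratio test on column c — row 1: 17/2 = 17/2; row 2: 15/2 = 15/2; row 3: 11/5 = 11/5. Minimum is 11/5 at row 3 (s3 leaves); pivot element 5.
Divide row 3 by 5; eliminate column c from the other rows.
Second iteration: most negative z-row entry is -21/5 in column a, so a enters.
Ratio test on column a — row 1: (63/5)/(2/5) = 63/2; row 2: (53/5)/(2/5) = 53/2; row 3: (11/5)/(4/5) = 11/4. Minimum is 11/4 at row 3 (c leaves); pivot element 4/5.
Divide row 3 by 4/5; eliminate column a from the other rows.
After both pivots, the entry at constraint row 2, column s3 is -1/2.

-1/2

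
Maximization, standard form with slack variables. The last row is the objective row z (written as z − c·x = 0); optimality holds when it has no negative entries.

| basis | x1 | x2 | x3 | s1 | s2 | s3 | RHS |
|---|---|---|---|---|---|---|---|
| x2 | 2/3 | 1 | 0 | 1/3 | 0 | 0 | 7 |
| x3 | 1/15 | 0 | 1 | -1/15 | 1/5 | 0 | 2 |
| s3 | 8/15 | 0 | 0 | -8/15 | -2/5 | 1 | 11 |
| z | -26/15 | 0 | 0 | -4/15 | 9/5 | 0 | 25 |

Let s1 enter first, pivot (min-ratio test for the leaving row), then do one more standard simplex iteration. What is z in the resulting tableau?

216/5

Ratio test on column s1 — row 1: 7/(1/3) = 21; row 2: entry -1/15 ≤ 0; row 3: entry -8/15 ≤ 0. Minimum is 21 at row 1 (x2 leaves); pivot element 1/3.
Pivot on row 1; the z-row RHS becomes 25 − (-4/15)·21 = 153/5.
Next entering variable (most negative z-row entry -6/5): x1.
Ratio test on column x1 — row 1: 21/2 = 21/2; row 2: (17/5)/(1/5) = 17; row 3: (111/5)/(8/5) = 111/8. Minimum is 21/2 at row 1 (s1 leaves); pivot element 2.
After the second pivot the z-row RHS is 153/5 − (-6/5)·(21/2) = 216/5.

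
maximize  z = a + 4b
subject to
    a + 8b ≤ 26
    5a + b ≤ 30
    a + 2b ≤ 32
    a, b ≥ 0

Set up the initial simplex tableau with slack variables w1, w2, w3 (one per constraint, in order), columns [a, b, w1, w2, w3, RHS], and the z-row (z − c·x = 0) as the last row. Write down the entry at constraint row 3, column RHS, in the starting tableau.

32

The RHS of constraint 3 is b_3 = 32.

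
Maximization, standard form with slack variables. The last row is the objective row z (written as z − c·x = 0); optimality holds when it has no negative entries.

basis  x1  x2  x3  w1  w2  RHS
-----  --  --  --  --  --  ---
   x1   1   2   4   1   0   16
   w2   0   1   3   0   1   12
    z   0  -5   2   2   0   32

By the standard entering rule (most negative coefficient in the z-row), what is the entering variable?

x2

Negative z-row entries: x2: -5.
The most negative is -5 in column x2, so x2 enters.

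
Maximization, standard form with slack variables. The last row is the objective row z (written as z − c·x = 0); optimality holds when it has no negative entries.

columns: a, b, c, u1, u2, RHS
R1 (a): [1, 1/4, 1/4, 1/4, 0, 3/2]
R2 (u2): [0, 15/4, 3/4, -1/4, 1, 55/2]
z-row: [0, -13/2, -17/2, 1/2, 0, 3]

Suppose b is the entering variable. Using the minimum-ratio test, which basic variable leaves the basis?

Column b entries and ratios — a: (3/2)/(1/4) = 6; u2: (55/2)/(15/4) = 22/3.
Smallest ratio is 6 in the row of a, so a leaves.

a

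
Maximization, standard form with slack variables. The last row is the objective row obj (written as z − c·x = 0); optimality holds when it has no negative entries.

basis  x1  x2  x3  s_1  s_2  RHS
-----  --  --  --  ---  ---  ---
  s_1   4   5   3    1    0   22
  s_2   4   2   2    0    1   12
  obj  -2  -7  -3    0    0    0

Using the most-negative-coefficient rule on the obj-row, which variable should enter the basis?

Negative obj-row entries: x1: -2, x2: -7, x3: -3.
The most negative is -7 in column x2, so x2 enters.

x2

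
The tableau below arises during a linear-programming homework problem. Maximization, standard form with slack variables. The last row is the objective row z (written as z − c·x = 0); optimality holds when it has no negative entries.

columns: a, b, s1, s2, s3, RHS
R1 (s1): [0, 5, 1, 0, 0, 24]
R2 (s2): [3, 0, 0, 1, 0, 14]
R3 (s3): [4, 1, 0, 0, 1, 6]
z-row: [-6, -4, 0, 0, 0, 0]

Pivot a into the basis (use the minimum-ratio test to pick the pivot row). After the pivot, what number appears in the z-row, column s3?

3/2

Ratio test on column a — row 1: entry 0 ≤ 0; row 2: 14/3 = 14/3; row 3: 6/4 = 3/2. Minimum is 3/2 at row 3 (s3 leaves); pivot element 4.
Divide row 3 by 4; eliminate column a from the other rows.
z-row update in column s3: 0 − (-6)·(1/4) = 3/2.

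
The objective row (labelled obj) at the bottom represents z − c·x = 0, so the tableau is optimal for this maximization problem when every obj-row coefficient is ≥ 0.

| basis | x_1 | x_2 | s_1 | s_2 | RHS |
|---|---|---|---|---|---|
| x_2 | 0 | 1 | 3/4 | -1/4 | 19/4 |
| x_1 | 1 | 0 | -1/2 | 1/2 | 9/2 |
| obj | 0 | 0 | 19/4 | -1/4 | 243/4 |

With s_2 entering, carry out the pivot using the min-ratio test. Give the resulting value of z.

Ratio test on column s_2 — row 1: entry -1/4 ≤ 0; row 2: (9/2)/(1/2) = 9. Minimum is 9 at row 2 (x_1 leaves); pivot element 1/2.
Pivot on row 2; the obj-row RHS becomes 243/4 − (-1/4)·9 = 63.

63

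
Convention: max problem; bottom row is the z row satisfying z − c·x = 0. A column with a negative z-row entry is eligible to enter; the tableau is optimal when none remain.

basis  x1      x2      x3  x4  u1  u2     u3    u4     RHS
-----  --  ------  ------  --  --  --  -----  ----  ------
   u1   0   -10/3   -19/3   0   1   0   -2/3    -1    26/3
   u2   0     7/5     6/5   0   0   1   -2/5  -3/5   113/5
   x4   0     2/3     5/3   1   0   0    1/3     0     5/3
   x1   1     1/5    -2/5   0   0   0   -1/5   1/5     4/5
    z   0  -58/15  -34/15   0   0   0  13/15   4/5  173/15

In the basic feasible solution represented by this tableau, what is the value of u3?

0

u3 is not in the basis, so in the current basic feasible solution u3 = 0.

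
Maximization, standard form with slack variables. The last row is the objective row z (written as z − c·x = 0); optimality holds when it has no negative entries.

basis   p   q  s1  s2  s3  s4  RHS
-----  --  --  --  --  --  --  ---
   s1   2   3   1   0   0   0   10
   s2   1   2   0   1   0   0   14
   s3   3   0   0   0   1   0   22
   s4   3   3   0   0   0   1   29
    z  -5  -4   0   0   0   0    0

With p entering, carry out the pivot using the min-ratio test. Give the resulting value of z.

25

Ratio test on column p — row 1: 10/2 = 5; row 2: 14/1 = 14; row 3: 22/3 = 22/3; row 4: 29/3 = 29/3. Minimum is 5 at row 1 (s1 leaves); pivot element 2.
Pivot on row 1; the z-row RHS becomes 0 − (-5)·5 = 25.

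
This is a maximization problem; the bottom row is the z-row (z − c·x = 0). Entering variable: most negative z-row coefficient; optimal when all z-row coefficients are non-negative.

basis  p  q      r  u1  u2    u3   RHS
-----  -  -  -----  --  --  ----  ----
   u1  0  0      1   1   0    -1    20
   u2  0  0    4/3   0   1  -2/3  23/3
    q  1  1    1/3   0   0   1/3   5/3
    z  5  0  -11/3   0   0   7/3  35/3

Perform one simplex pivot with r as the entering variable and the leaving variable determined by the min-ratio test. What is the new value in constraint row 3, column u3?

Ratio test on column r — row 1: 20/1 = 20; row 2: (23/3)/(4/3) = 23/4; row 3: (5/3)/(1/3) = 5. Minimum is 5 at row 3 (q leaves); pivot element 1/3.
Divide row 3 by 1/3; eliminate column r from the other rows.
In the new row 3, the u3 entry is the old entry divided by the pivot: (1/3)/(1/3) = 1.

1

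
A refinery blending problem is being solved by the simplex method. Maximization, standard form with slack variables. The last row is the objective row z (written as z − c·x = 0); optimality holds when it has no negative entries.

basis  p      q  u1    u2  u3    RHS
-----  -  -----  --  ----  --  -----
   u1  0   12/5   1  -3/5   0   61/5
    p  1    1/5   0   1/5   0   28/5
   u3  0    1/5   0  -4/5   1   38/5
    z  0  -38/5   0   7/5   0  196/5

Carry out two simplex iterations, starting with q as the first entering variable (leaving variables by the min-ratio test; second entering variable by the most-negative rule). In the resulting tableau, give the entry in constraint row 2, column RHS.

55/3

Ratio test on column q — row 1: (61/5)/(12/5) = 61/12; row 2: (28/5)/(1/5) = 28; row 3: (38/5)/(1/5) = 38. Minimum is 61/12 at row 1 (u1 leaves); pivot element 12/5.
Divide row 1 by 12/5; eliminate column q from the other rows.
Second iteration: most negative z-row entry is -1/2 in column u2, so u2 enters.
Ratio test on column u2 — row 1: entry -1/4 ≤ 0; row 2: (55/12)/(1/4) = 55/3; row 3: entry -3/4 ≤ 0. Minimum is 55/3 at row 2 (p leaves); pivot element 1/4.
Divide row 2 by 1/4; eliminate column u2 from the other rows.
After both pivots, the entry at constraint row 2, column RHS is 55/3.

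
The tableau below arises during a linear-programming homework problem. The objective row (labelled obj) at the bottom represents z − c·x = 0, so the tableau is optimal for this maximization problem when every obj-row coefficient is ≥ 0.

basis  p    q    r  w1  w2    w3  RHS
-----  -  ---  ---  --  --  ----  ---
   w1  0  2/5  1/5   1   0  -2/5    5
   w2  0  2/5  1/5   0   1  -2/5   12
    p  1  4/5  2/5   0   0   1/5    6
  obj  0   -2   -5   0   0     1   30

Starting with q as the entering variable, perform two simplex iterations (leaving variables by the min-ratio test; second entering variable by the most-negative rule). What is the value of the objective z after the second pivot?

105

Ratio test on column q — row 1: 5/(2/5) = 25/2; row 2: 12/(2/5) = 30; row 3: 6/(4/5) = 15/2. Minimum is 15/2 at row 3 (p leaves); pivot element 4/5.
Pivot on row 3; the obj-row RHS becomes 30 − (-2)·(15/2) = 45.
Next entering variable (most negative obj-row entry -4): r.
Ratio test on column r — row 1: entry 0 ≤ 0; row 2: entry 0 ≤ 0; row 3: (15/2)/(1/2) = 15. Minimum is 15 at row 3 (q leaves); pivot element 1/2.
After the second pivot the obj-row RHS is 45 − (-4)·15 = 105.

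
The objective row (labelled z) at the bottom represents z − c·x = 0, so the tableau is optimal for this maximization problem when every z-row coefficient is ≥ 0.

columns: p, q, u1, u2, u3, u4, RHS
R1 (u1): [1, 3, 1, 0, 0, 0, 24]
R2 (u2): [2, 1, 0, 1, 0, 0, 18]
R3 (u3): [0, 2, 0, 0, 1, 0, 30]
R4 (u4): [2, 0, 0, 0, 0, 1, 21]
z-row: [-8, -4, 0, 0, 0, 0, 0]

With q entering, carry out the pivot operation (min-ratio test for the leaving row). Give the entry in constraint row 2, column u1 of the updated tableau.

Ratio test on column q — row 1: 24/3 = 8; row 2: 18/1 = 18; row 3: 30/2 = 15; row 4: entry 0 ≤ 0. Minimum is 8 at row 1 (u1 leaves); pivot element 3.
Divide row 1 by 3; eliminate column q from the other rows.
Row 2 update in column u1: 0 − 1·(1/3) = -1/3.

-1/3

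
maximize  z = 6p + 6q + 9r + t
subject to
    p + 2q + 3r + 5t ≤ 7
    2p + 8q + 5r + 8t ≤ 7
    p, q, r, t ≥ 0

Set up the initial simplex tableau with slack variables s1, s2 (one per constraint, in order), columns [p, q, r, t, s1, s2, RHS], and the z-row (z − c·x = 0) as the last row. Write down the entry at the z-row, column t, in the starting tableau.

-1

The z-row carries the negated objective coefficients: the t entry is -1.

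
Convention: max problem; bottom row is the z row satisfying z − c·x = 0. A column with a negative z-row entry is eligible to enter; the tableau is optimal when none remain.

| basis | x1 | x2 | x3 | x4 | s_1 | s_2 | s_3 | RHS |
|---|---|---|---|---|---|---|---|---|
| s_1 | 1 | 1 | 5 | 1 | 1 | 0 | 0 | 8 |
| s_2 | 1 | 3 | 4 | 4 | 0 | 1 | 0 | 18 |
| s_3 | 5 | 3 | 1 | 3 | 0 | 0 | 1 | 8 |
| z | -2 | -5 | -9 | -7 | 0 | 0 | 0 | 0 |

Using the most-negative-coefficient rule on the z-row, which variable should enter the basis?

Negative z-row entries: x1: -2, x2: -5, x3: -9, x4: -7.
The most negative is -9 in column x3, so x3 enters.

x3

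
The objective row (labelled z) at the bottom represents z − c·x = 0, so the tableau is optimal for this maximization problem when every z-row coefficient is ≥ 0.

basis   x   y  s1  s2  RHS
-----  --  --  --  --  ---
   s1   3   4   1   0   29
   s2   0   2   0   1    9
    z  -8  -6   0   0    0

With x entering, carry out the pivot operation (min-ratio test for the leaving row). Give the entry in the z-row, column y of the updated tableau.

14/3

Ratio test on column x — row 1: 29/3 = 29/3; row 2: entry 0 ≤ 0. Minimum is 29/3 at row 1 (s1 leaves); pivot element 3.
Divide row 1 by 3; eliminate column x from the other rows.
z-row update in column y: -6 − (-8)·(4/3) = 14/3.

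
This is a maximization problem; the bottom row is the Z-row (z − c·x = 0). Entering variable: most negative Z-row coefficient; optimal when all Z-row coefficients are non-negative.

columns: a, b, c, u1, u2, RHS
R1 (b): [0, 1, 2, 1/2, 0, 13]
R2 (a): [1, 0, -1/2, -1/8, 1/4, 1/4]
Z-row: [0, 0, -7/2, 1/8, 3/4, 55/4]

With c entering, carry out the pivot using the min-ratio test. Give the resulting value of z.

73/2

Ratio test on column c — row 1: 13/2 = 13/2; row 2: entry -1/2 ≤ 0. Minimum is 13/2 at row 1 (b leaves); pivot element 2.
Pivot on row 1; the Z-row RHS becomes 55/4 − (-7/2)·(13/2) = 73/2.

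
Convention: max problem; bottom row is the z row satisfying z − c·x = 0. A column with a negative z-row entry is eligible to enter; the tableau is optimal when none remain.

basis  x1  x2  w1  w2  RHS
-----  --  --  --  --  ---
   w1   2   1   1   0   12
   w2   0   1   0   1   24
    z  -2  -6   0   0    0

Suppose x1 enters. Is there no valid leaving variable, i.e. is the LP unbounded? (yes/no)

Column x1 has positive entries in row(s) 1, so the ratio test bounds it — not unbounded.

no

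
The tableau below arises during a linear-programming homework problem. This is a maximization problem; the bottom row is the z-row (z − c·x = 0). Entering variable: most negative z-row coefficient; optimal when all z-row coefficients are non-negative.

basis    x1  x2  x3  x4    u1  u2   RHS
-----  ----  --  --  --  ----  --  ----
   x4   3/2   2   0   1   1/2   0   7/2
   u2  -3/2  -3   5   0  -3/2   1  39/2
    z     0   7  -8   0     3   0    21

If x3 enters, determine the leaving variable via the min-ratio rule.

u2

Column x3 entries and ratios — x4: 0 ≤ 0, skip; u2: (39/2)/5 = 39/10.
Smallest ratio is 39/10 in the row of u2, so u2 leaves.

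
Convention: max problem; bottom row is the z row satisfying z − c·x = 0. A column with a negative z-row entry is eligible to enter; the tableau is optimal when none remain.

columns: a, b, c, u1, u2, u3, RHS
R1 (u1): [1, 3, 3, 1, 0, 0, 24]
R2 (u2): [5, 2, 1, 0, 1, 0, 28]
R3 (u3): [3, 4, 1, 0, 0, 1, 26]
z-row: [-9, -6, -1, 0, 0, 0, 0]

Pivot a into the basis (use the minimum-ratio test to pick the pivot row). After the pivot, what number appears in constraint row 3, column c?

Ratio test on column a — row 1: 24/1 = 24; row 2: 28/5 = 28/5; row 3: 26/3 = 26/3. Minimum is 28/5 at row 2 (u2 leaves); pivot element 5.
Divide row 2 by 5; eliminate column a from the other rows.
Row 3 update in column c: 1 − 3·(1/5) = 2/5.

2/5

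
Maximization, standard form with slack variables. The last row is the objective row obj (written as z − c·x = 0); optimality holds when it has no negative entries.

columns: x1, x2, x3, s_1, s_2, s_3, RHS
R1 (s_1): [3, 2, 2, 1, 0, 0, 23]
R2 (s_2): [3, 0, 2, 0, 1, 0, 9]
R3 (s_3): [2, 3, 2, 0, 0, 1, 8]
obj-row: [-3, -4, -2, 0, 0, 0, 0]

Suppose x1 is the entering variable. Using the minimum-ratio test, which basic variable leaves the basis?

s_2

Column x1 entries and ratios — s_1: 23/3 = 23/3; s_2: 9/3 = 3; s_3: 8/2 = 4.
Smallest ratio is 3 in the row of s_2, so s_2 leaves.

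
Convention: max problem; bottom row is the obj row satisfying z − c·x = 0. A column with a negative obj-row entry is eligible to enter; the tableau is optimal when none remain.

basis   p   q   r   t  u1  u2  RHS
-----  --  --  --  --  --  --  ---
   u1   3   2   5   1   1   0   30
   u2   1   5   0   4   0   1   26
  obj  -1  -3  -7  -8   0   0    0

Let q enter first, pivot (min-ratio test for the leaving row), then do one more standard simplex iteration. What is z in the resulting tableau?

Ratio test on column q — row 1: 30/2 = 15; row 2: 26/5 = 26/5. Minimum is 26/5 at row 2 (u2 leaves); pivot element 5.
Pivot on row 2; the obj-row RHS becomes 0 − (-3)·(26/5) = 78/5.
Next entering variable (most negative obj-row entry -7): r.
Ratio test on column r — row 1: (98/5)/5 = 98/25; row 2: entry 0 ≤ 0. Minimum is 98/25 at row 1 (u1 leaves); pivot element 5.
After the second pivot the obj-row RHS is 78/5 − (-7)·(98/25) = 1076/25.

1076/25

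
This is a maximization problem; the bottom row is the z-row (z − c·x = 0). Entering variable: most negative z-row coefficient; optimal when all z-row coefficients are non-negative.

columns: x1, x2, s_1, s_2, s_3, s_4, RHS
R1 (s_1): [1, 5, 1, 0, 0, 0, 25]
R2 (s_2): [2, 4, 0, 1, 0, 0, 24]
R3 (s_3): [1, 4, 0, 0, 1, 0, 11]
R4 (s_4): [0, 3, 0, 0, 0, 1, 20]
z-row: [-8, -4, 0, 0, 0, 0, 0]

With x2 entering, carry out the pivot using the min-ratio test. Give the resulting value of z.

11

Ratio test on column x2 — row 1: 25/5 = 5; row 2: 24/4 = 6; row 3: 11/4 = 11/4; row 4: 20/3 = 20/3. Minimum is 11/4 at row 3 (s_3 leaves); pivot element 4.
Pivot on row 3; the z-row RHS becomes 0 − (-4)·(11/4) = 11.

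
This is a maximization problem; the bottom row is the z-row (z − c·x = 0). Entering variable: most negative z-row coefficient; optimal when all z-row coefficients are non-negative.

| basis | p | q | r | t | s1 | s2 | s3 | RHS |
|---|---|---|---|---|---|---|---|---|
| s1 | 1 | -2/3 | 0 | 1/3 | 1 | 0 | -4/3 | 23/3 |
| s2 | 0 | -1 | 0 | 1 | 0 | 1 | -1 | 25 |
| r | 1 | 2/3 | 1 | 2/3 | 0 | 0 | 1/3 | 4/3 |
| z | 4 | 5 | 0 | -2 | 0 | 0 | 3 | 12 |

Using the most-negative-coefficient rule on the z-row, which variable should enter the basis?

t

Negative z-row entries: t: -2.
The most negative is -2 in column t, so t enters.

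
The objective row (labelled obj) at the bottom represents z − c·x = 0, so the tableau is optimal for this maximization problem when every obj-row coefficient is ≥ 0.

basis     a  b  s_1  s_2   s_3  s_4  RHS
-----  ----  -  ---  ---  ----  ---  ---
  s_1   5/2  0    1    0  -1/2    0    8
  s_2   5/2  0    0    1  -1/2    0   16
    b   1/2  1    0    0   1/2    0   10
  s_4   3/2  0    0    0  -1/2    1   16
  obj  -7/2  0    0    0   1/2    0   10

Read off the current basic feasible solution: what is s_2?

16

s_2 is basic (row 2); its value is the RHS of that row, 16.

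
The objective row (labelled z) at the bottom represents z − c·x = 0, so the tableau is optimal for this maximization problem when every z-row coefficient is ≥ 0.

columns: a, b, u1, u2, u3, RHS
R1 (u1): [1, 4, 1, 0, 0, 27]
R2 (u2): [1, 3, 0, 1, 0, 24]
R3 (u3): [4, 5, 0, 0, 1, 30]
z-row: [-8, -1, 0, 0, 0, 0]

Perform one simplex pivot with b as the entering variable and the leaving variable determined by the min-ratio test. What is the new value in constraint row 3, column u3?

Ratio test on column b — row 1: 27/4 = 27/4; row 2: 24/3 = 8; row 3: 30/5 = 6. Minimum is 6 at row 3 (u3 leaves); pivot element 5.
Divide row 3 by 5; eliminate column b from the other rows.
In the new row 3, the u3 entry is the old entry divided by the pivot: 1/5 = 1/5.

1/5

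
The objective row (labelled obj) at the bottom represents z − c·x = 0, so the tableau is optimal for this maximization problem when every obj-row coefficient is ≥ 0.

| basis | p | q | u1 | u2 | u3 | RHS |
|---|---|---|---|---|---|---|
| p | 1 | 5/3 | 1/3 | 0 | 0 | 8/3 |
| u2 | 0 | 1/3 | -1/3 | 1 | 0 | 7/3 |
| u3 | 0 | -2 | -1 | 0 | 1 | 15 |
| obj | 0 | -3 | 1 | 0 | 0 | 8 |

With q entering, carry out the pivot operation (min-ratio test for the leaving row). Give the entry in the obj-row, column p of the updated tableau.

9/5

Ratio test on column q — row 1: (8/3)/(5/3) = 8/5; row 2: (7/3)/(1/3) = 7; row 3: entry -2 ≤ 0. Minimum is 8/5 at row 1 (p leaves); pivot element 5/3.
Divide row 1 by 5/3; eliminate column q from the other rows.
obj-row update in column p: 0 − (-3)·(3/5) = 9/5.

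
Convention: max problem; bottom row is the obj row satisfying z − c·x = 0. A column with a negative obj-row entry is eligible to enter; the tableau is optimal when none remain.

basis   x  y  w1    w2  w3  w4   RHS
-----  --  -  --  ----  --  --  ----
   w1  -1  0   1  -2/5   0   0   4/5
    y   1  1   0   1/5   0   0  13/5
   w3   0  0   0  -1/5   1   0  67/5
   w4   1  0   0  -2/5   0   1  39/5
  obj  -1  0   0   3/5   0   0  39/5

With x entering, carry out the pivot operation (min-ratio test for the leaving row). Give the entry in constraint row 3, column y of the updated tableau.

Ratio test on column x — row 1: entry -1 ≤ 0; row 2: (13/5)/1 = 13/5; row 3: entry 0 ≤ 0; row 4: (39/5)/1 = 39/5. Minimum is 13/5 at row 2 (y leaves); pivot element 1.
Divide row 2 by 1; eliminate column x from the other rows.
Row 3 update in column y: 0 − 0·1 = 0.

0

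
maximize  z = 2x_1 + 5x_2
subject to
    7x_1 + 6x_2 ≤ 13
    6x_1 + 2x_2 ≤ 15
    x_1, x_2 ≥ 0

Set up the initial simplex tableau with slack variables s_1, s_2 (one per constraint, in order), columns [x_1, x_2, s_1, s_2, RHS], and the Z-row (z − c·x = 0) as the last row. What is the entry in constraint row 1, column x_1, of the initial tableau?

Constraint 1 has coefficient 7 on x_1.

7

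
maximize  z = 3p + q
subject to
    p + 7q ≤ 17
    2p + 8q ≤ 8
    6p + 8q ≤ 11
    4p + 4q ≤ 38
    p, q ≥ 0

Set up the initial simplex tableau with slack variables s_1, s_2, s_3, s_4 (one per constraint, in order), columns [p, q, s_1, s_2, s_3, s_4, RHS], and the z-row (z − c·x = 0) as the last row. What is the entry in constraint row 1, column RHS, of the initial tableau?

The RHS of constraint 1 is b_1 = 17.

17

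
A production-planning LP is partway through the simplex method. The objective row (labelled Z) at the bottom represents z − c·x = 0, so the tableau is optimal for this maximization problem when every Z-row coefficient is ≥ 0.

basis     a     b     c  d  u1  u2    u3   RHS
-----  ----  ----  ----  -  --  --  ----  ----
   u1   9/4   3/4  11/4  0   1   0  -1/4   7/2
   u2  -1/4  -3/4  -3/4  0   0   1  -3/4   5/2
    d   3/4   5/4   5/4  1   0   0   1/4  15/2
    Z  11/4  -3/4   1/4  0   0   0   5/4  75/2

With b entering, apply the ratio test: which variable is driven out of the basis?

u1

Column b entries and ratios — u1: (7/2)/(3/4) = 14/3; u2: -3/4 ≤ 0, skip; d: (15/2)/(5/4) = 6.
Smallest ratio is 14/3 in the row of u1, so u1 leaves.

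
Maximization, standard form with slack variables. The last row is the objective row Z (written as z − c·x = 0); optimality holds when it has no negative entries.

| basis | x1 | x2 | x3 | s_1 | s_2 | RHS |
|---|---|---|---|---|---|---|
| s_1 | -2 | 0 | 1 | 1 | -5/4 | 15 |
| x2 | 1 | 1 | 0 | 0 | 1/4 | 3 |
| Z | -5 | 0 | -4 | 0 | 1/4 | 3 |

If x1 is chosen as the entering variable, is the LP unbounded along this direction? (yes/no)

no

Column x1 has positive entries in row(s) 2, so the ratio test bounds it — not unbounded.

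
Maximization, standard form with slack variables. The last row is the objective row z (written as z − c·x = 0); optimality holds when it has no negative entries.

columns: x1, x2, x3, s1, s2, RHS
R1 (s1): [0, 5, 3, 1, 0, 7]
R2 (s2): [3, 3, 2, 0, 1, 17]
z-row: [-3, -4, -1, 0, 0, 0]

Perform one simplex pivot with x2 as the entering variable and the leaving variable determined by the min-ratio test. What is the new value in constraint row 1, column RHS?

7/5

Ratio test on column x2 — row 1: 7/5 = 7/5; row 2: 17/3 = 17/3. Minimum is 7/5 at row 1 (s1 leaves); pivot element 5.
Divide row 1 by 5; eliminate column x2 from the other rows.
In the new row 1, the RHS entry is the old entry divided by the pivot: 7/5 = 7/5.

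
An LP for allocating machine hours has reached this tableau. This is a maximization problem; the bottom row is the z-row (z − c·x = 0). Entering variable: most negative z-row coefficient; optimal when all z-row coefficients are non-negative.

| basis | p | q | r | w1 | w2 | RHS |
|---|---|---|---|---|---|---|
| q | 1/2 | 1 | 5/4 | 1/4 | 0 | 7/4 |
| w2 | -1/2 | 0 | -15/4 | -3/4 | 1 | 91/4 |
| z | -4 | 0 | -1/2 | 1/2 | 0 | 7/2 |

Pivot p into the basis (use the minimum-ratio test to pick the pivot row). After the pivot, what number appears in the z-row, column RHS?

Ratio test on column p — row 1: (7/4)/(1/2) = 7/2; row 2: entry -1/2 ≤ 0. Minimum is 7/2 at row 1 (q leaves); pivot element 1/2.
Divide row 1 by 1/2; eliminate column p from the other rows.
z-row update in column RHS: 7/2 − (-4)·(7/2) = 35/2.

35/2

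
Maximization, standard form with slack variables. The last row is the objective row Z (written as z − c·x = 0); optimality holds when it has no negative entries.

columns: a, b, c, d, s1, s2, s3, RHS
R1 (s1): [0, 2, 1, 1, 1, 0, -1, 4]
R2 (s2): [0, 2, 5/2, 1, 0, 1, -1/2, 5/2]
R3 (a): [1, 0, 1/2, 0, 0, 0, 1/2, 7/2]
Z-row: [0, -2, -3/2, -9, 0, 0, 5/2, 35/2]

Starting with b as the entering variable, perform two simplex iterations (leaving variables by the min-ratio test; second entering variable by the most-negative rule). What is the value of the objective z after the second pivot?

Ratio test on column b — row 1: 4/2 = 2; row 2: (5/2)/2 = 5/4; row 3: entry 0 ≤ 0. Minimum is 5/4 at row 2 (s2 leaves); pivot element 2.
Pivot on row 2; the Z-row RHS becomes 35/2 − (-2)·(5/4) = 20.
Next entering variable (most negative Z-row entry -8): d.
Ratio test on column d — row 1: entry 0 ≤ 0; row 2: (5/4)/(1/2) = 5/2; row 3: entry 0 ≤ 0. Minimum is 5/2 at row 2 (b leaves); pivot element 1/2.
After the second pivot the Z-row RHS is 20 − (-8)·(5/2) = 40.

40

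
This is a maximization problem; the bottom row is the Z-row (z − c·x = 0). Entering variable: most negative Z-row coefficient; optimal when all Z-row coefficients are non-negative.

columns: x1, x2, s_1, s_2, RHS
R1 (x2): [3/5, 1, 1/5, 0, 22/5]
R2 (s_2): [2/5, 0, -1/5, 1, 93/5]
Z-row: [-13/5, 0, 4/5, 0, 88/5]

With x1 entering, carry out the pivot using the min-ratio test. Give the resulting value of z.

Ratio test on column x1 — row 1: (22/5)/(3/5) = 22/3; row 2: (93/5)/(2/5) = 93/2. Minimum is 22/3 at row 1 (x2 leaves); pivot element 3/5.
Pivot on row 1; the Z-row RHS becomes 88/5 − (-13/5)·(22/3) = 110/3.

110/3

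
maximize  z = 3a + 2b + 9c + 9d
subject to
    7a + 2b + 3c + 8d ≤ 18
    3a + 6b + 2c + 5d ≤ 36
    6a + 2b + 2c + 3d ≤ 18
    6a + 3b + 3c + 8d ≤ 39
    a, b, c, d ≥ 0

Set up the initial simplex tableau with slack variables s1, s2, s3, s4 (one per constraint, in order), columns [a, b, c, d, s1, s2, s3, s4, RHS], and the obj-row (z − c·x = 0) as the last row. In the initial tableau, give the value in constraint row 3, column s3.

1

Slack s3 belongs to constraint 3; its column is the unit vector e_3, so the entry in row 3 is 1.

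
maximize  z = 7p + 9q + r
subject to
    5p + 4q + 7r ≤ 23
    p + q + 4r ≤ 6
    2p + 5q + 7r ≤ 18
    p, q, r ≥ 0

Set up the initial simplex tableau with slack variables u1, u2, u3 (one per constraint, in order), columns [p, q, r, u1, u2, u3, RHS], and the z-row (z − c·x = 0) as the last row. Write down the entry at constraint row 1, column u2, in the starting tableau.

Slack u2 belongs to constraint 2; its column is the unit vector e_2, so the entry in row 1 is 0.

0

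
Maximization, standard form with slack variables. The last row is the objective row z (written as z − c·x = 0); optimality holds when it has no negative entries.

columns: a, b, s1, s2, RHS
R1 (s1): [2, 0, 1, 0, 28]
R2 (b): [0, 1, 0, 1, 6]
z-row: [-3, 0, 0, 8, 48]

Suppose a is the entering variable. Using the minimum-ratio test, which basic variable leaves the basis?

s1

Column a entries and ratios — s1: 28/2 = 14; b: 0 ≤ 0, skip.
Smallest ratio is 14 in the row of s1, so s1 leaves.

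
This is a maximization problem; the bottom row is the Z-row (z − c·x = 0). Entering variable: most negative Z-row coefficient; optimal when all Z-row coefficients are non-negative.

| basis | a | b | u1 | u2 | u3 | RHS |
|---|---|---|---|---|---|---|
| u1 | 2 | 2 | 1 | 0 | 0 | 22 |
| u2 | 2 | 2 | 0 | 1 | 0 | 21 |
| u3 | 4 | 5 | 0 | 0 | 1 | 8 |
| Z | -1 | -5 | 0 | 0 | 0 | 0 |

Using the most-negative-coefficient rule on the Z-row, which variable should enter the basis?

b

Negative Z-row entries: a: -1, b: -5.
The most negative is -5 in column b, so b enters.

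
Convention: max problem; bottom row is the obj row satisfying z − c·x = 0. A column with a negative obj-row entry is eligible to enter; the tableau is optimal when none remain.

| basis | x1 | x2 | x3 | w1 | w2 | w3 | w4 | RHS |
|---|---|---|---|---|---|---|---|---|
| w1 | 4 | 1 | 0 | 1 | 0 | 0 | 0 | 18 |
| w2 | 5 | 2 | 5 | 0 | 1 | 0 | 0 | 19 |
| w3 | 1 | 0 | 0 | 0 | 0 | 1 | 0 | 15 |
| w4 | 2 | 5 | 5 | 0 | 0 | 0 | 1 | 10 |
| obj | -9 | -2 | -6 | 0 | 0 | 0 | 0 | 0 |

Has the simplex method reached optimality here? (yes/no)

no

The obj-row has a negative entry -9 in column x1, so it is not optimal.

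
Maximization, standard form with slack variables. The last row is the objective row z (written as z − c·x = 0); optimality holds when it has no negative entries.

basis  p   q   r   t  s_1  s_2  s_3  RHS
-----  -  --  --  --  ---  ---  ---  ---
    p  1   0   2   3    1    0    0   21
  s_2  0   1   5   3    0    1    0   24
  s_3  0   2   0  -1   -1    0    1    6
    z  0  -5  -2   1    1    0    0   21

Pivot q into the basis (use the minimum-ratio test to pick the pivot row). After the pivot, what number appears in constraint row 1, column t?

3

Ratio test on column q — row 1: entry 0 ≤ 0; row 2: 24/1 = 24; row 3: 6/2 = 3. Minimum is 3 at row 3 (s_3 leaves); pivot element 2.
Divide row 3 by 2; eliminate column q from the other rows.
Row 1 update in column t: 3 − 0·(-1/2) = 3.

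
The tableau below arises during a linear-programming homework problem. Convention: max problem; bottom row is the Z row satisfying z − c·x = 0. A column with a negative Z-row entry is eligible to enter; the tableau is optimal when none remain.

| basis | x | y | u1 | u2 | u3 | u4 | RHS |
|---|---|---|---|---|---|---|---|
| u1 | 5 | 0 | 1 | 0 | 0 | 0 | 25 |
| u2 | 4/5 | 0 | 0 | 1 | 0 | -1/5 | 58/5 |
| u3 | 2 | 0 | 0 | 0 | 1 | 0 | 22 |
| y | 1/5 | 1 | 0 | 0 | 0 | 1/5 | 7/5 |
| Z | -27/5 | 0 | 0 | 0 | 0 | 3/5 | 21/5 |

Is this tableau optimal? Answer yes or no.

no

The Z-row has a negative entry -27/5 in column x, so it is not optimal.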